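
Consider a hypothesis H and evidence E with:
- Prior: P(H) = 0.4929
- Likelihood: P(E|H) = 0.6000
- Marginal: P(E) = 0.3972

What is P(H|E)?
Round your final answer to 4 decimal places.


Using Bayes' theorem:

P(H|E) = P(E|H) × P(H) / P(E)
       = 0.6000 × 0.4929 / 0.3972
       = 0.29574000 / 0.3972
       = 0.7446

The evidence strengthens our belief in H.
Prior: 0.4929 → Posterior: 0.7446


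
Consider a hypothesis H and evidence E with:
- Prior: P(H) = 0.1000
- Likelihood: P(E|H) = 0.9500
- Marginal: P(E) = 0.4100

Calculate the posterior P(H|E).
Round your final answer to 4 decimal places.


Using Bayes' theorem:

P(H|E) = P(E|H) × P(H) / P(E)
       = 0.9500 × 0.1000 / 0.4100
       = 0.09500000 / 0.4100
       = 0.2317

The evidence strengthens our belief in H.
Prior: 0.1000 → Posterior: 0.2317


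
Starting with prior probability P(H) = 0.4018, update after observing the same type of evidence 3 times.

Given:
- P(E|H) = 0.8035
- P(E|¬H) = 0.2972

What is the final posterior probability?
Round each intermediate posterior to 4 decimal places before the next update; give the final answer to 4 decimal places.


Sequential Bayesian updating:

Initial prior: P(H) = 0.4018

Update 1:
  P(E) = 0.8035 × 0.4018 + 0.2972 × 0.5982 = 0.32284630 + 0.17778504 = 0.50063134
  P(H|E) = 0.32284630 / 0.50063134 = 0.6449

Update 2:
  P(E) = 0.8035 × 0.6449 + 0.2972 × 0.3551 = 0.51817715 + 0.10553572 = 0.62371287
  P(H|E) = 0.51817715 / 0.62371287 = 0.8308

Update 3:
  P(E) = 0.8035 × 0.8308 + 0.2972 × 0.1692 = 0.66754780 + 0.05028624 = 0.71783404
  P(H|E) = 0.66754780 / 0.71783404 = 0.9299

Final posterior: 0.9299


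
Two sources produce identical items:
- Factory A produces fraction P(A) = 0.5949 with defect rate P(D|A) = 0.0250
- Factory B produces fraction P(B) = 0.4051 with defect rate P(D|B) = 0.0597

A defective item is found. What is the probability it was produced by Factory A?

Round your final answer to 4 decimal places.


Let A = from Factory A, D = defective

Given:
- P(A) = 0.5949, P(B) = 0.4051
- P(D|A) = 0.0250, P(D|B) = 0.0597

Step 1: Find P(D)
P(D) = P(D|A)P(A) + P(D|B)P(B)
     = 0.0250 × 0.5949 + 0.0597 × 0.4051
     = 0.01487250 + 0.02418447
     = 0.03905697

Step 2: Apply Bayes' theorem
P(A|D) = P(D|A)P(A) / P(D)
       = 0.01487250 / 0.03905697
       = 0.3808


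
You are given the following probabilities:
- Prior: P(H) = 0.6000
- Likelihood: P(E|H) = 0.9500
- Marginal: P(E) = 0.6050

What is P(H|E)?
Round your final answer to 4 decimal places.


Using Bayes' theorem:

P(H|E) = P(E|H) × P(H) / P(E)
       = 0.9500 × 0.6000 / 0.6050
       = 0.57000000 / 0.6050
       = 0.9421

The evidence strengthens our belief in H.
Prior: 0.6000 → Posterior: 0.9421


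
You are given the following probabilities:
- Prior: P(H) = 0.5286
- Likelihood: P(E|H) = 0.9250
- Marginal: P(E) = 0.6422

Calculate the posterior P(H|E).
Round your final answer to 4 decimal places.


Using Bayes' theorem:

P(H|E) = P(E|H) × P(H) / P(E)
       = 0.9250 × 0.5286 / 0.6422
       = 0.48895500 / 0.6422
       = 0.7614

The evidence strengthens our belief in H.
Prior: 0.5286 → Posterior: 0.7614


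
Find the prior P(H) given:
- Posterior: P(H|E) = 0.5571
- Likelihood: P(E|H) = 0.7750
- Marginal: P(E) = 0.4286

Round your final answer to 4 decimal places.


From Bayes' theorem: P(H|E) = P(E|H) × P(H) / P(E)

Rearranging for P(H):
P(H) = P(H|E) × P(E) / P(E|H)
     = 0.5571 × 0.4286 / 0.7750
     = 0.23877306 / 0.7750
     = 0.3081


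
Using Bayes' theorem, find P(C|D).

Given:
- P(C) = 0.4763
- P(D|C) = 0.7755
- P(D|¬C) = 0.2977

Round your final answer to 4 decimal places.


Bayes' theorem: P(C|D) = P(D|C) × P(C) / P(D)

Step 1: Calculate P(D) using law of total probability
P(D) = P(D|C)P(C) + P(D|¬C)P(¬C)
     = 0.7755 × 0.4763 + 0.2977 × 0.5237
     = 0.36937065 + 0.15590549
     = 0.52527614

Step 2: Apply Bayes' theorem
P(C|D) = P(D|C) × P(C) / P(D)
       = 0.36937065 / 0.52527614
       = 0.7032


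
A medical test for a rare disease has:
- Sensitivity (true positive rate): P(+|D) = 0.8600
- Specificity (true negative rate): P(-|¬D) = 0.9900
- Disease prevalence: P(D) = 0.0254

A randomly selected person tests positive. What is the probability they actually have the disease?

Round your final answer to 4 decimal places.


Let D = has disease, + = positive test

Given:
- P(D) = 0.0254 (prevalence)
- P(+|D) = 0.8600 (sensitivity)
- P(-|¬D) = 0.9900 (specificity)
- P(+|¬D) = 0.0100 (false positive rate = 1 - specificity)

Step 1: Find P(+)
P(+) = P(+|D)P(D) + P(+|¬D)P(¬D)
     = 0.8600 × 0.0254 + 0.0100 × 0.9746
     = 0.02184400 + 0.00974600
     = 0.03159000

Step 2: Apply Bayes' theorem for P(D|+)
P(D|+) = P(+|D)P(D) / P(+)
       = 0.02184400 / 0.03159000
       = 0.6915


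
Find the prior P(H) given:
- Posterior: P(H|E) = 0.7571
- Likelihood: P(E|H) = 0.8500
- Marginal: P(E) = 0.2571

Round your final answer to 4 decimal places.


From Bayes' theorem: P(H|E) = P(E|H) × P(H) / P(E)

Rearranging for P(H):
P(H) = P(H|E) × P(E) / P(E|H)
     = 0.7571 × 0.2571 / 0.8500
     = 0.19465041 / 0.8500
     = 0.2290


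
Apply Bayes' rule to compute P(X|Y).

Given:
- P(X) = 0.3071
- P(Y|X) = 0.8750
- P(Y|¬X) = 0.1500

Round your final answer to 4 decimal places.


Bayes' theorem: P(X|Y) = P(Y|X) × P(X) / P(Y)

Step 1: Calculate P(Y) using law of total probability
P(Y) = P(Y|X)P(X) + P(Y|¬X)P(¬X)
     = 0.8750 × 0.3071 + 0.1500 × 0.6929
     = 0.26871250 + 0.10393500
     = 0.37264750

Step 2: Apply Bayes' theorem
P(X|Y) = P(Y|X) × P(X) / P(Y)
       = 0.26871250 / 0.37264750
       = 0.7211


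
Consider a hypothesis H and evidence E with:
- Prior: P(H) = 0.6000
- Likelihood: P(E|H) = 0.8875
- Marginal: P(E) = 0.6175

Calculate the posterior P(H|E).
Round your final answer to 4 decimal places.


Using Bayes' theorem:

P(H|E) = P(E|H) × P(H) / P(E)
       = 0.8875 × 0.6000 / 0.6175
       = 0.53250000 / 0.6175
       = 0.8623

The evidence strengthens our belief in H.
Prior: 0.6000 → Posterior: 0.8623


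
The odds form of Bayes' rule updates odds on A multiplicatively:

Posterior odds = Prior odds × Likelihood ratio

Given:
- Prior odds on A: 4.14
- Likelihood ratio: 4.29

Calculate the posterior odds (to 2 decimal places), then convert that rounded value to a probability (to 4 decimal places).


Step 1: Calculate posterior odds
Posterior odds = Prior odds × LR
               = 4.14 × 4.29
               = 17.76

Step 2: Convert to probability
P(A|E) = Posterior odds / (1 + Posterior odds)
       = 17.76 / (1 + 17.76)
       = 17.76 / 18.76
       = 0.9467

The evidence increased P(A) from 0.8054 to 0.9467.


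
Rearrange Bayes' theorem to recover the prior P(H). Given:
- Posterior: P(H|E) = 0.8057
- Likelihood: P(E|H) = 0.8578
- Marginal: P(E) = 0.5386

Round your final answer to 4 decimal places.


From Bayes' theorem: P(H|E) = P(E|H) × P(H) / P(E)

Rearranging for P(H):
P(H) = P(H|E) × P(E) / P(E|H)
     = 0.8057 × 0.5386 / 0.8578
     = 0.43395002 / 0.8578
     = 0.5059


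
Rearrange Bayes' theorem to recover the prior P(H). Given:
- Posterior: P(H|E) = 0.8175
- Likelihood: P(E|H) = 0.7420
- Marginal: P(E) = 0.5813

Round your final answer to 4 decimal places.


From Bayes' theorem: P(H|E) = P(E|H) × P(H) / P(E)

Rearranging for P(H):
P(H) = P(H|E) × P(E) / P(E|H)
     = 0.8175 × 0.5813 / 0.7420
     = 0.47521275 / 0.7420
     = 0.6404


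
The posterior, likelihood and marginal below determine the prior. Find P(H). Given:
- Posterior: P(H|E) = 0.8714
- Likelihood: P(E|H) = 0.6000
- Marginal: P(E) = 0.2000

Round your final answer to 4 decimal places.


From Bayes' theorem: P(H|E) = P(E|H) × P(H) / P(E)

Rearranging for P(H):
P(H) = P(H|E) × P(E) / P(E|H)
     = 0.8714 × 0.2000 / 0.6000
     = 0.17428000 / 0.6000
     = 0.2905


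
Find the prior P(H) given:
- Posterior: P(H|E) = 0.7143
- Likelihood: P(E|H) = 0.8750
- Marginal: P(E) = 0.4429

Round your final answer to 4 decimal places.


From Bayes' theorem: P(H|E) = P(E|H) × P(H) / P(E)

Rearranging for P(H):
P(H) = P(H|E) × P(E) / P(E|H)
     = 0.7143 × 0.4429 / 0.8750
     = 0.31636347 / 0.8750
     = 0.3616


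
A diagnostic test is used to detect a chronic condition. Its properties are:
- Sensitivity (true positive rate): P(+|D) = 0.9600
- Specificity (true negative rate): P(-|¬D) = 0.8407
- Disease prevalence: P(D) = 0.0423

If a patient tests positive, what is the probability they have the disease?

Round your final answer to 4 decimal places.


Let D = has disease, + = positive test

Given:
- P(D) = 0.0423 (prevalence)
- P(+|D) = 0.9600 (sensitivity)
- P(-|¬D) = 0.8407 (specificity)
- P(+|¬D) = 0.1593 (false positive rate = 1 - specificity)

Step 1: Find P(+)
P(+) = P(+|D)P(D) + P(+|¬D)P(¬D)
     = 0.9600 × 0.0423 + 0.1593 × 0.9577
     = 0.04060800 + 0.15256161
     = 0.19316961

Step 2: Apply Bayes' theorem for P(D|+)
P(D|+) = P(+|D)P(D) / P(+)
       = 0.04060800 / 0.19316961
       = 0.2102


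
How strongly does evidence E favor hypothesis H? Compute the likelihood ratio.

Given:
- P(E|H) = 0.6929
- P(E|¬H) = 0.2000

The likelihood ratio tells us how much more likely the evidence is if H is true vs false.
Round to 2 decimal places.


Likelihood Ratio (LR) = P(E|H) / P(E|¬H)

LR = 0.6929 / 0.2000
   = 3.46

The evidence is 3.46 times more likely if H is true than if H is false.
LR > 1, so observing E raises the odds in favor of H.


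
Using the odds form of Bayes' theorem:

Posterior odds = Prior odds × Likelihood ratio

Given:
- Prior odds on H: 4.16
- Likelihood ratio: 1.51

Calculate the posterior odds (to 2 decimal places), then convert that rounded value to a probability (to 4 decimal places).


Step 1: Calculate posterior odds
Posterior odds = Prior odds × LR
               = 4.16 × 1.51
               = 6.28

Step 2: Convert to probability
P(H|E) = Posterior odds / (1 + Posterior odds)
       = 6.28 / (1 + 6.28)
       = 6.28 / 7.28
       = 0.8626

The evidence increased P(H) from 0.8062 to 0.8626.


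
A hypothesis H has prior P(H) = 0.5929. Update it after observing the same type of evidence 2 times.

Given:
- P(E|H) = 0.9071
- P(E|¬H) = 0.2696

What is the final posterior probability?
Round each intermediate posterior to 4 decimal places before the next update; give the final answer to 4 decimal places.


Sequential Bayesian updating:

Initial prior: P(H) = 0.5929

Update 1:
  P(E) = 0.9071 × 0.5929 + 0.2696 × 0.4071 = 0.53781959 + 0.10975416 = 0.64757375
  P(H|E) = 0.53781959 / 0.64757375 = 0.8305

Update 2:
  P(E) = 0.9071 × 0.8305 + 0.2696 × 0.1695 = 0.75334655 + 0.04569720 = 0.79904375
  P(H|E) = 0.75334655 / 0.79904375 = 0.9428

Final posterior: 0.9428


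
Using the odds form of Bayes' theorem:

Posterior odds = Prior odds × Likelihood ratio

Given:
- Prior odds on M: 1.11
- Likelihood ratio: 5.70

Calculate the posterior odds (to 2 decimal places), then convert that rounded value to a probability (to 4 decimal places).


Step 1: Calculate posterior odds
Posterior odds = Prior odds × LR
               = 1.11 × 5.70
               = 6.33

Step 2: Convert to probability
P(M|E) = Posterior odds / (1 + Posterior odds)
       = 6.33 / (1 + 6.33)
       = 6.33 / 7.33
       = 0.8636

The evidence increased P(M) from 0.5261 to 0.8636.


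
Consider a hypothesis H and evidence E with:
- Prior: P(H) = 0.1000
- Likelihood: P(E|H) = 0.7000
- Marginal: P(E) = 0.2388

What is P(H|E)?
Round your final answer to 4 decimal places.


Using Bayes' theorem:

P(H|E) = P(E|H) × P(H) / P(E)
       = 0.7000 × 0.1000 / 0.2388
       = 0.07000000 / 0.2388
       = 0.2931

The evidence strengthens our belief in H.
Prior: 0.1000 → Posterior: 0.2931


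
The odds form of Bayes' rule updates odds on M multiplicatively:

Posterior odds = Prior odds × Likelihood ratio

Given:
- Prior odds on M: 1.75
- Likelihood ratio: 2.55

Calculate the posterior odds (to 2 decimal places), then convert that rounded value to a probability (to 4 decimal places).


Step 1: Calculate posterior odds
Posterior odds = Prior odds × LR
               = 1.75 × 2.55
               = 4.46

Step 2: Convert to probability
P(M|E) = Posterior odds / (1 + Posterior odds)
       = 4.46 / (1 + 4.46)
       = 4.46 / 5.46
       = 0.8168

The evidence increased P(M) from 0.6364 to 0.8168.


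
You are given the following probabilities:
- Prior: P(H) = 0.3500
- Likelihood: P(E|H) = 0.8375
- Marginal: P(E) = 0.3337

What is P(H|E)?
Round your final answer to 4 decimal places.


Using Bayes' theorem:

P(H|E) = P(E|H) × P(H) / P(E)
       = 0.8375 × 0.3500 / 0.3337
       = 0.29312500 / 0.3337
       = 0.8784

The evidence strengthens our belief in H.
Prior: 0.3500 → Posterior: 0.8784


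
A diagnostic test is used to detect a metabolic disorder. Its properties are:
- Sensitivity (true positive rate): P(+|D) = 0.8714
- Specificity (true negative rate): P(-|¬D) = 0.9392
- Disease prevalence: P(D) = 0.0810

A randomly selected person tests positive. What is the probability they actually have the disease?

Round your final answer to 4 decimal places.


Let D = has disease, + = positive test

Given:
- P(D) = 0.0810 (prevalence)
- P(+|D) = 0.8714 (sensitivity)
- P(-|¬D) = 0.9392 (specificity)
- P(+|¬D) = 0.0608 (false positive rate = 1 - specificity)

Step 1: Find P(+)
P(+) = P(+|D)P(D) + P(+|¬D)P(¬D)
     = 0.8714 × 0.0810 + 0.0608 × 0.9190
     = 0.07058340 + 0.05587520
     = 0.12645860

Step 2: Apply Bayes' theorem for P(D|+)
P(D|+) = P(+|D)P(D) / P(+)
       = 0.07058340 / 0.12645860
       = 0.5582


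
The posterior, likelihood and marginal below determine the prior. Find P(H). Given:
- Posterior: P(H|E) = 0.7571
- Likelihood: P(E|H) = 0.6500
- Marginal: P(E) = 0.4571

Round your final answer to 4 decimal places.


From Bayes' theorem: P(H|E) = P(E|H) × P(H) / P(E)

Rearranging for P(H):
P(H) = P(H|E) × P(E) / P(E|H)
     = 0.7571 × 0.4571 / 0.6500
     = 0.34607041 / 0.6500
     = 0.5324


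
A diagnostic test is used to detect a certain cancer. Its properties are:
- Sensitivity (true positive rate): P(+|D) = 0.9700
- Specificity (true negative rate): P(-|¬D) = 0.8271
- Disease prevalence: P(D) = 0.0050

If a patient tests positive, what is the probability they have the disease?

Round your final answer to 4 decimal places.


Let D = has disease, + = positive test

Given:
- P(D) = 0.0050 (prevalence)
- P(+|D) = 0.9700 (sensitivity)
- P(-|¬D) = 0.8271 (specificity)
- P(+|¬D) = 0.1729 (false positive rate = 1 - specificity)

Step 1: Find P(+)
P(+) = P(+|D)P(D) + P(+|¬D)P(¬D)
     = 0.9700 × 0.0050 + 0.1729 × 0.9950
     = 0.00485000 + 0.17203550
     = 0.17688550

Step 2: Apply Bayes' theorem for P(D|+)
P(D|+) = P(+|D)P(D) / P(+)
       = 0.00485000 / 0.17688550
       = 0.0274


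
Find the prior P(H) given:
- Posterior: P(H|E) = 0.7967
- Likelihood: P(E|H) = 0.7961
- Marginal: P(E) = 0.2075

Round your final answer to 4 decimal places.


From Bayes' theorem: P(H|E) = P(E|H) × P(H) / P(E)

Rearranging for P(H):
P(H) = P(H|E) × P(E) / P(E|H)
     = 0.7967 × 0.2075 / 0.7961
     = 0.16531525 / 0.7961
     = 0.2077


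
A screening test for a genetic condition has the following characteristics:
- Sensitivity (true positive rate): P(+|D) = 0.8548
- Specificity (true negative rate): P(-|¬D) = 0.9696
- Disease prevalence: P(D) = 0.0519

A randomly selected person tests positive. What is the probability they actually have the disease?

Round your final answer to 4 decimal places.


Let D = has disease, + = positive test

Given:
- P(D) = 0.0519 (prevalence)
- P(+|D) = 0.8548 (sensitivity)
- P(-|¬D) = 0.9696 (specificity)
- P(+|¬D) = 0.0304 (false positive rate = 1 - specificity)

Step 1: Find P(+)
P(+) = P(+|D)P(D) + P(+|¬D)P(¬D)
     = 0.8548 × 0.0519 + 0.0304 × 0.9481
     = 0.04436412 + 0.02882224
     = 0.07318636

Step 2: Apply Bayes' theorem for P(D|+)
P(D|+) = P(+|D)P(D) / P(+)
       = 0.04436412 / 0.07318636
       = 0.6062


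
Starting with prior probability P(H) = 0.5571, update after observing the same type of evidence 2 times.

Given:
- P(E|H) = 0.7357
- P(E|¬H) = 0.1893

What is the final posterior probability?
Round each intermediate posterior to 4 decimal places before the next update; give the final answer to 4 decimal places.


Sequential Bayesian updating:

Initial prior: P(H) = 0.5571

Update 1:
  P(E) = 0.7357 × 0.5571 + 0.1893 × 0.4429 = 0.40985847 + 0.08384097 = 0.49369944
  P(H|E) = 0.40985847 / 0.49369944 = 0.8302

Update 2:
  P(E) = 0.7357 × 0.8302 + 0.1893 × 0.1698 = 0.61077814 + 0.03214314 = 0.64292128
  P(H|E) = 0.61077814 / 0.64292128 = 0.9500

Final posterior: 0.9500


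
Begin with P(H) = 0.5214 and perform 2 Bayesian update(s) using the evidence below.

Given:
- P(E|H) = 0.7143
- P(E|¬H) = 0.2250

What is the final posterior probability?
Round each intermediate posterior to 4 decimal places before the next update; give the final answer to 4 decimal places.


Sequential Bayesian updating:

Initial prior: P(H) = 0.5214

Update 1:
  P(E) = 0.7143 × 0.5214 + 0.2250 × 0.4786 = 0.37243602 + 0.10768500 = 0.48012102
  P(H|E) = 0.37243602 / 0.48012102 = 0.7757

Update 2:
  P(E) = 0.7143 × 0.7757 + 0.2250 × 0.2243 = 0.55408251 + 0.05046750 = 0.60455001
  P(H|E) = 0.55408251 / 0.60455001 = 0.9165

Final posterior: 0.9165


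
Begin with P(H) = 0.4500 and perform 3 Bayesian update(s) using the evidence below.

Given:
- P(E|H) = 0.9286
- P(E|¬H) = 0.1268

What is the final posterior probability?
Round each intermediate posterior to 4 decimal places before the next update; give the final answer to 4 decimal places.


Sequential Bayesian updating:

Initial prior: P(H) = 0.4500

Update 1:
  P(E) = 0.9286 × 0.4500 + 0.1268 × 0.5500 = 0.41787000 + 0.06974000 = 0.48761000
  P(H|E) = 0.41787000 / 0.48761000 = 0.8570

Update 2:
  P(E) = 0.9286 × 0.8570 + 0.1268 × 0.1430 = 0.79581020 + 0.01813240 = 0.81394260
  P(H|E) = 0.79581020 / 0.81394260 = 0.9777

Update 3:
  P(E) = 0.9286 × 0.9777 + 0.1268 × 0.0223 = 0.90789222 + 0.00282764 = 0.91071986
  P(H|E) = 0.90789222 / 0.91071986 = 0.9969

Final posterior: 0.9969


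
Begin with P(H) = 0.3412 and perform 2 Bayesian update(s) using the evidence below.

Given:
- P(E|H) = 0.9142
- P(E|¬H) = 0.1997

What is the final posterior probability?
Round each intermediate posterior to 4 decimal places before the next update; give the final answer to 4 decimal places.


Sequential Bayesian updating:

Initial prior: P(H) = 0.3412

Update 1:
  P(E) = 0.9142 × 0.3412 + 0.1997 × 0.6588 = 0.31192504 + 0.13156236 = 0.44348740
  P(H|E) = 0.31192504 / 0.44348740 = 0.7033

Update 2:
  P(E) = 0.9142 × 0.7033 + 0.1997 × 0.2967 = 0.64295686 + 0.05925099 = 0.70220785
  P(H|E) = 0.64295686 / 0.70220785 = 0.9156

Final posterior: 0.9156


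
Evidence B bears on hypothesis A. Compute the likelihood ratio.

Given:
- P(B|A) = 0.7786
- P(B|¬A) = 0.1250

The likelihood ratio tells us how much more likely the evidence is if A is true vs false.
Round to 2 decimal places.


Likelihood Ratio (LR) = P(B|A) / P(B|¬A)

LR = 0.7786 / 0.1250
   = 6.23

The evidence is 6.23 times more likely if A is true than if A is false.
Since LR > 1, the evidence supports A over ¬A.


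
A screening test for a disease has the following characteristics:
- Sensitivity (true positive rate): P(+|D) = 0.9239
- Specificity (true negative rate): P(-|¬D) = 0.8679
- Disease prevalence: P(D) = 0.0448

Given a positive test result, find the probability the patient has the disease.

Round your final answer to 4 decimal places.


Let D = has disease, + = positive test

Given:
- P(D) = 0.0448 (prevalence)
- P(+|D) = 0.9239 (sensitivity)
- P(-|¬D) = 0.8679 (specificity)
- P(+|¬D) = 0.1321 (false positive rate = 1 - specificity)

Step 1: Find P(+)
P(+) = P(+|D)P(D) + P(+|¬D)P(¬D)
     = 0.9239 × 0.0448 + 0.1321 × 0.9552
     = 0.04139072 + 0.12618192
     = 0.16757264

Step 2: Apply Bayes' theorem for P(D|+)
P(D|+) = P(+|D)P(D) / P(+)
       = 0.04139072 / 0.16757264
       = 0.2470


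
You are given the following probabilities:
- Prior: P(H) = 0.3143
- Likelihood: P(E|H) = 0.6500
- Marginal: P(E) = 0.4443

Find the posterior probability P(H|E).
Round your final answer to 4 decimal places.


Using Bayes' theorem:

P(H|E) = P(E|H) × P(H) / P(E)
       = 0.6500 × 0.3143 / 0.4443
       = 0.20429500 / 0.4443
       = 0.4598

The evidence strengthens our belief in H.
Prior: 0.3143 → Posterior: 0.4598


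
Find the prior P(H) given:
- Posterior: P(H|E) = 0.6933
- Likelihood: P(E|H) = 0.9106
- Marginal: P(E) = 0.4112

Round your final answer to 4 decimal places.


From Bayes' theorem: P(H|E) = P(E|H) × P(H) / P(E)

Rearranging for P(H):
P(H) = P(H|E) × P(E) / P(E|H)
     = 0.6933 × 0.4112 / 0.9106
     = 0.28508496 / 0.9106
     = 0.3131


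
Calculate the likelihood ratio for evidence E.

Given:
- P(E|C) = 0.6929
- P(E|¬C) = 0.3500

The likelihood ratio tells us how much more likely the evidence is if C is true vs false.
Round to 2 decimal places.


Likelihood Ratio (LR) = P(E|C) / P(E|¬C)

LR = 0.6929 / 0.3500
   = 1.98

The evidence is 1.98 times more likely if C is true than if C is false.
Since LR > 1, the evidence supports C over ¬C.


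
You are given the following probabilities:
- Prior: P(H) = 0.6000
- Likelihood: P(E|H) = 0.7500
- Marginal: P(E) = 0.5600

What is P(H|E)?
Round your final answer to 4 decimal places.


Using Bayes' theorem:

P(H|E) = P(E|H) × P(H) / P(E)
       = 0.7500 × 0.6000 / 0.5600
       = 0.45000000 / 0.5600
       = 0.8036

The evidence strengthens our belief in H.
Prior: 0.6000 → Posterior: 0.8036


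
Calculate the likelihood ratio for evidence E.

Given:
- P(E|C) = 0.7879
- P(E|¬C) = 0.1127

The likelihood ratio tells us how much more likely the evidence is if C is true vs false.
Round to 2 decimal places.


Likelihood Ratio (LR) = P(E|C) / P(E|¬C)

LR = 0.7879 / 0.1127
   = 6.99

The evidence is 6.99 times more likely if C is true than if C is false.
Because LR exceeds 1, E is evidence for C.


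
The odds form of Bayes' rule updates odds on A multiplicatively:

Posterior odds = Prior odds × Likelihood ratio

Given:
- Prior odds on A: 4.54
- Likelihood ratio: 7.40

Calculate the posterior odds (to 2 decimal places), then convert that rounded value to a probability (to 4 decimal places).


Step 1: Calculate posterior odds
Posterior odds = Prior odds × LR
               = 4.54 × 7.40
               = 33.60

Step 2: Convert to probability
P(A|E) = Posterior odds / (1 + Posterior odds)
       = 33.60 / (1 + 33.60)
       = 33.60 / 34.60
       = 0.9711

The evidence increased P(A) from 0.8195 to 0.9711.


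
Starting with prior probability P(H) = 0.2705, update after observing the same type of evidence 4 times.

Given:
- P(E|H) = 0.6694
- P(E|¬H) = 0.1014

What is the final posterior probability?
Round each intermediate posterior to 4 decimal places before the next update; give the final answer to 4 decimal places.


Sequential Bayesian updating:

Initial prior: P(H) = 0.2705

Update 1:
  P(E) = 0.6694 × 0.2705 + 0.1014 × 0.7295 = 0.18107270 + 0.07397130 = 0.25504400
  P(H|E) = 0.18107270 / 0.25504400 = 0.7100

Update 2:
  P(E) = 0.6694 × 0.7100 + 0.1014 × 0.2900 = 0.47527400 + 0.02940600 = 0.50468000
  P(H|E) = 0.47527400 / 0.50468000 = 0.9417

Update 3:
  P(E) = 0.6694 × 0.9417 + 0.1014 × 0.0583 = 0.63037398 + 0.00591162 = 0.63628560
  P(H|E) = 0.63037398 / 0.63628560 = 0.9907

Update 4:
  P(E) = 0.6694 × 0.9907 + 0.1014 × 0.0093 = 0.66317458 + 0.00094302 = 0.66411760
  P(H|E) = 0.66317458 / 0.66411760 = 0.9986

Final posterior: 0.9986


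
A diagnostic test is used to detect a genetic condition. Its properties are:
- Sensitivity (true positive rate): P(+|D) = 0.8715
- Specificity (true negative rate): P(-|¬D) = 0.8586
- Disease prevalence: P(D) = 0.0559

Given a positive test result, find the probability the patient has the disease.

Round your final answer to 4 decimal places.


Let D = has disease, + = positive test

Given:
- P(D) = 0.0559 (prevalence)
- P(+|D) = 0.8715 (sensitivity)
- P(-|¬D) = 0.8586 (specificity)
- P(+|¬D) = 0.1414 (false positive rate = 1 - specificity)

Step 1: Find P(+)
P(+) = P(+|D)P(D) + P(+|¬D)P(¬D)
     = 0.8715 × 0.0559 + 0.1414 × 0.9441
     = 0.04871685 + 0.13349574
     = 0.18221259

Step 2: Apply Bayes' theorem for P(D|+)
P(D|+) = P(+|D)P(D) / P(+)
       = 0.04871685 / 0.18221259
       = 0.2674


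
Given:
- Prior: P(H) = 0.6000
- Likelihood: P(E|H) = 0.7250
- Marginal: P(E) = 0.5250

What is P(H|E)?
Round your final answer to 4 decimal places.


Using Bayes' theorem:

P(H|E) = P(E|H) × P(H) / P(E)
       = 0.7250 × 0.6000 / 0.5250
       = 0.43500000 / 0.5250
       = 0.8286

The evidence strengthens our belief in H.
Prior: 0.6000 → Posterior: 0.8286


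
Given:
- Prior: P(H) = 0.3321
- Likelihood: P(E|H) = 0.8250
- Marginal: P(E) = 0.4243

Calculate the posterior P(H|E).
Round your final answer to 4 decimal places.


Using Bayes' theorem:

P(H|E) = P(E|H) × P(H) / P(E)
       = 0.8250 × 0.3321 / 0.4243
       = 0.27398250 / 0.4243
       = 0.6457

The evidence strengthens our belief in H.
Prior: 0.3321 → Posterior: 0.6457


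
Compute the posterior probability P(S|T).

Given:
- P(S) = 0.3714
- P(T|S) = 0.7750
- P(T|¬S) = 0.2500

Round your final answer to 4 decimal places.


Bayes' theorem: P(S|T) = P(T|S) × P(S) / P(T)

Step 1: Calculate P(T) using law of total probability
P(T) = P(T|S)P(S) + P(T|¬S)P(¬S)
     = 0.7750 × 0.3714 + 0.2500 × 0.6286
     = 0.28783500 + 0.15715000
     = 0.44498500

Step 2: Apply Bayes' theorem
P(S|T) = P(T|S) × P(S) / P(T)
       = 0.28783500 / 0.44498500
       = 0.6468


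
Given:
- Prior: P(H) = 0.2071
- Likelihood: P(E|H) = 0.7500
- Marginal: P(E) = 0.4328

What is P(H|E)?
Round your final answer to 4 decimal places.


Using Bayes' theorem:

P(H|E) = P(E|H) × P(H) / P(E)
       = 0.7500 × 0.2071 / 0.4328
       = 0.15532500 / 0.4328
       = 0.3589

The evidence strengthens our belief in H.
Prior: 0.2071 → Posterior: 0.3589


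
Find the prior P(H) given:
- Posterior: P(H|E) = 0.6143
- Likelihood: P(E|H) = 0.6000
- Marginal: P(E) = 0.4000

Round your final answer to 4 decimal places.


From Bayes' theorem: P(H|E) = P(E|H) × P(H) / P(E)

Rearranging for P(H):
P(H) = P(H|E) × P(E) / P(E|H)
     = 0.6143 × 0.4000 / 0.6000
     = 0.24572000 / 0.6000
     = 0.4095


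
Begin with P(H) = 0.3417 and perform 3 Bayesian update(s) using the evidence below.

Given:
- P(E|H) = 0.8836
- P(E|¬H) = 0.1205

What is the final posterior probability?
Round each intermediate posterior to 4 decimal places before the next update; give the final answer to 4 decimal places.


Sequential Bayesian updating:

Initial prior: P(H) = 0.3417

Update 1:
  P(E) = 0.8836 × 0.3417 + 0.1205 × 0.6583 = 0.30192612 + 0.07932515 = 0.38125127
  P(H|E) = 0.30192612 / 0.38125127 = 0.7919

Update 2:
  P(E) = 0.8836 × 0.7919 + 0.1205 × 0.2081 = 0.69972284 + 0.02507605 = 0.72479889
  P(H|E) = 0.69972284 / 0.72479889 = 0.9654

Update 3:
  P(E) = 0.8836 × 0.9654 + 0.1205 × 0.0346 = 0.85302744 + 0.00416930 = 0.85719674
  P(H|E) = 0.85302744 / 0.85719674 = 0.9951

Final posterior: 0.9951


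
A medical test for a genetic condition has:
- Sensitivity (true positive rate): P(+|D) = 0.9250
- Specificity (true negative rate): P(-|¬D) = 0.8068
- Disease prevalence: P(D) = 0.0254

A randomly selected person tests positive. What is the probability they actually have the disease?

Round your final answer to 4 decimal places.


Let D = has disease, + = positive test

Given:
- P(D) = 0.0254 (prevalence)
- P(+|D) = 0.9250 (sensitivity)
- P(-|¬D) = 0.8068 (specificity)
- P(+|¬D) = 0.1932 (false positive rate = 1 - specificity)

Step 1: Find P(+)
P(+) = P(+|D)P(D) + P(+|¬D)P(¬D)
     = 0.9250 × 0.0254 + 0.1932 × 0.9746
     = 0.02349500 + 0.18829272
     = 0.21178772

Step 2: Apply Bayes' theorem for P(D|+)
P(D|+) = P(+|D)P(D) / P(+)
       = 0.02349500 / 0.21178772
       = 0.1109


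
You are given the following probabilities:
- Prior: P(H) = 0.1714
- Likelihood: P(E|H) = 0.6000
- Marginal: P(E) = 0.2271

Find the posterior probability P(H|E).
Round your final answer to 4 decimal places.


Using Bayes' theorem:

P(H|E) = P(E|H) × P(H) / P(E)
       = 0.6000 × 0.1714 / 0.2271
       = 0.10284000 / 0.2271
       = 0.4528

The evidence strengthens our belief in H.
Prior: 0.1714 → Posterior: 0.4528


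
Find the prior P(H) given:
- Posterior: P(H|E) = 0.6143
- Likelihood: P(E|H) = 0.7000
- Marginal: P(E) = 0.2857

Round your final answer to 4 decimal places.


From Bayes' theorem: P(H|E) = P(E|H) × P(H) / P(E)

Rearranging for P(H):
P(H) = P(H|E) × P(E) / P(E|H)
     = 0.6143 × 0.2857 / 0.7000
     = 0.17550551 / 0.7000
     = 0.2507


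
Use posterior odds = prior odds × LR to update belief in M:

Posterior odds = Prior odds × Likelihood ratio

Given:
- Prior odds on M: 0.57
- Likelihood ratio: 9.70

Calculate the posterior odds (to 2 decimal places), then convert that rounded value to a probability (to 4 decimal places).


Step 1: Calculate posterior odds
Posterior odds = Prior odds × LR
               = 0.57 × 9.70
               = 5.53

Step 2: Convert to probability
P(M|E) = Posterior odds / (1 + Posterior odds)
       = 5.53 / (1 + 5.53)
       = 5.53 / 6.53
       = 0.8469

The evidence increased P(M) from 0.3631 to 0.8469.


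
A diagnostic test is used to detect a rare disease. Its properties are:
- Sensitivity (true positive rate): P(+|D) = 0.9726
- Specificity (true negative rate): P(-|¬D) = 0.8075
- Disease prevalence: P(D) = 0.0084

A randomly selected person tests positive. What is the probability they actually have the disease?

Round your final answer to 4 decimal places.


Let D = has disease, + = positive test

Given:
- P(D) = 0.0084 (prevalence)
- P(+|D) = 0.9726 (sensitivity)
- P(-|¬D) = 0.8075 (specificity)
- P(+|¬D) = 0.1925 (false positive rate = 1 - specificity)

Step 1: Find P(+)
P(+) = P(+|D)P(D) + P(+|¬D)P(¬D)
     = 0.9726 × 0.0084 + 0.1925 × 0.9916
     = 0.00816984 + 0.19088300
     = 0.19905284

Step 2: Apply Bayes' theorem for P(D|+)
P(D|+) = P(+|D)P(D) / P(+)
       = 0.00816984 / 0.19905284
       = 0.0410


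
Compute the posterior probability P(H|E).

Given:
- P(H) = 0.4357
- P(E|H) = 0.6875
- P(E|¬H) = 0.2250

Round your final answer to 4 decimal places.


Bayes' theorem: P(H|E) = P(E|H) × P(H) / P(E)

Step 1: Calculate P(E) using law of total probability
P(E) = P(E|H)P(H) + P(E|¬H)P(¬H)
     = 0.6875 × 0.4357 + 0.2250 × 0.5643
     = 0.29954375 + 0.12696750
     = 0.42651125

Step 2: Apply Bayes' theorem
P(H|E) = P(E|H) × P(H) / P(E)
       = 0.29954375 / 0.42651125
       = 0.7023


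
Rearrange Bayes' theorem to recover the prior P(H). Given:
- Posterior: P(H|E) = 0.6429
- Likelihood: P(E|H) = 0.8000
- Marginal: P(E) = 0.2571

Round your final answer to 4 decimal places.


From Bayes' theorem: P(H|E) = P(E|H) × P(H) / P(E)

Rearranging for P(H):
P(H) = P(H|E) × P(E) / P(E|H)
     = 0.6429 × 0.2571 / 0.8000
     = 0.16528959 / 0.8000
     = 0.2066


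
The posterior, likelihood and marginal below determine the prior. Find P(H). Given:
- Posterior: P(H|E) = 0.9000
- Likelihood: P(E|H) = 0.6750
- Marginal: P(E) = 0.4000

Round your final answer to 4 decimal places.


From Bayes' theorem: P(H|E) = P(E|H) × P(H) / P(E)

Rearranging for P(H):
P(H) = P(H|E) × P(E) / P(E|H)
     = 0.9000 × 0.4000 / 0.6750
     = 0.36000000 / 0.6750
     = 0.5333


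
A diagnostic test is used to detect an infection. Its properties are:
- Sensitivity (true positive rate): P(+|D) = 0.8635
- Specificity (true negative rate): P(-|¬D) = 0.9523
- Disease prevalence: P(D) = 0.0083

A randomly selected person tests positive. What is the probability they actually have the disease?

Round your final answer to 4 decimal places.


Let D = has disease, + = positive test

Given:
- P(D) = 0.0083 (prevalence)
- P(+|D) = 0.8635 (sensitivity)
- P(-|¬D) = 0.9523 (specificity)
- P(+|¬D) = 0.0477 (false positive rate = 1 - specificity)

Step 1: Find P(+)
P(+) = P(+|D)P(D) + P(+|¬D)P(¬D)
     = 0.8635 × 0.0083 + 0.0477 × 0.9917
     = 0.00716705 + 0.04730409
     = 0.05447114

Step 2: Apply Bayes' theorem for P(D|+)
P(D|+) = P(+|D)P(D) / P(+)
       = 0.00716705 / 0.05447114
       = 0.1316


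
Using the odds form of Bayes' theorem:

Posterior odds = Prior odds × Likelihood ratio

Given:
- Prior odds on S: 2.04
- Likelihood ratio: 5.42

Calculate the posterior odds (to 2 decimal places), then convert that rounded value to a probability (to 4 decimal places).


Step 1: Calculate posterior odds
Posterior odds = Prior odds × LR
               = 2.04 × 5.42
               = 11.06

Step 2: Convert to probability
P(S|E) = Posterior odds / (1 + Posterior odds)
       = 11.06 / (1 + 11.06)
       = 11.06 / 12.06
       = 0.9171

The evidence increased P(S) from 0.6711 to 0.9171.


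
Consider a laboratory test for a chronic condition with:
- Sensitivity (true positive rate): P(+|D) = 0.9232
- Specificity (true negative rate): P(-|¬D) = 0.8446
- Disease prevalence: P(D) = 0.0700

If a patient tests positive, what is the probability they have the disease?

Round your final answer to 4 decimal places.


Let D = has disease, + = positive test

Given:
- P(D) = 0.0700 (prevalence)
- P(+|D) = 0.9232 (sensitivity)
- P(-|¬D) = 0.8446 (specificity)
- P(+|¬D) = 0.1554 (false positive rate = 1 - specificity)

Step 1: Find P(+)
P(+) = P(+|D)P(D) + P(+|¬D)P(¬D)
     = 0.9232 × 0.0700 + 0.1554 × 0.9300
     = 0.06462400 + 0.14452200
     = 0.20914600

Step 2: Apply Bayes' theorem for P(D|+)
P(D|+) = P(+|D)P(D) / P(+)
       = 0.06462400 / 0.20914600
       = 0.3090


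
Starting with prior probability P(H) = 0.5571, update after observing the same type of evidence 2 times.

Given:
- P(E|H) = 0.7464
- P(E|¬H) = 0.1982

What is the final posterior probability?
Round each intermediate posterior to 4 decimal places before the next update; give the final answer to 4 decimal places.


Sequential Bayesian updating:

Initial prior: P(H) = 0.5571

Update 1:
  P(E) = 0.7464 × 0.5571 + 0.1982 × 0.4429 = 0.41581944 + 0.08778278 = 0.50360222
  P(H|E) = 0.41581944 / 0.50360222 = 0.8257

Update 2:
  P(E) = 0.7464 × 0.8257 + 0.1982 × 0.1743 = 0.61630248 + 0.03454626 = 0.65084874
  P(H|E) = 0.61630248 / 0.65084874 = 0.9469

Final posterior: 0.9469


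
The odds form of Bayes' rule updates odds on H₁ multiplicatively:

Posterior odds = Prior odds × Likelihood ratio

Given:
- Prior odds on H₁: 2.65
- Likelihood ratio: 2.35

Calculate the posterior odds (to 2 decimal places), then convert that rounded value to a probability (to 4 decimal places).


Step 1: Calculate posterior odds
Posterior odds = Prior odds × LR
               = 2.65 × 2.35
               = 6.23

Step 2: Convert to probability
P(H₁|E) = Posterior odds / (1 + Posterior odds)
       = 6.23 / (1 + 6.23)
       = 6.23 / 7.23
       = 0.8617

The evidence increased P(H₁) from 0.7260 to 0.8617.


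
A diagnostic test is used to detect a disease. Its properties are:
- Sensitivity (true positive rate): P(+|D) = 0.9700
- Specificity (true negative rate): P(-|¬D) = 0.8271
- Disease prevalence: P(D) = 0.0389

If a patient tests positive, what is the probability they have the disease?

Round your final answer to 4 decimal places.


Let D = has disease, + = positive test

Given:
- P(D) = 0.0389 (prevalence)
- P(+|D) = 0.9700 (sensitivity)
- P(-|¬D) = 0.8271 (specificity)
- P(+|¬D) = 0.1729 (false positive rate = 1 - specificity)

Step 1: Find P(+)
P(+) = P(+|D)P(D) + P(+|¬D)P(¬D)
     = 0.9700 × 0.0389 + 0.1729 × 0.9611
     = 0.03773300 + 0.16617419
     = 0.20390719

Step 2: Apply Bayes' theorem for P(D|+)
P(D|+) = P(+|D)P(D) / P(+)
       = 0.03773300 / 0.20390719
       = 0.1850


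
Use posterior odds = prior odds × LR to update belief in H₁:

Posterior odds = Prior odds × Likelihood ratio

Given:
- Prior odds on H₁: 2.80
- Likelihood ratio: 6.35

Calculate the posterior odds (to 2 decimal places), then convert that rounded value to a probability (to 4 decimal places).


Step 1: Calculate posterior odds
Posterior odds = Prior odds × LR
               = 2.80 × 6.35
               = 17.78

Step 2: Convert to probability
P(H₁|E) = Posterior odds / (1 + Posterior odds)
       = 17.78 / (1 + 17.78)
       = 17.78 / 18.78
       = 0.9468

The evidence increased P(H₁) from 0.7368 to 0.9468.


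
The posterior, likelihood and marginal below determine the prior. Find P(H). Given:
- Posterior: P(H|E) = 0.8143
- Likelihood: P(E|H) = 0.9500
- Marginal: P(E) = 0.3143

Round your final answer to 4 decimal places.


From Bayes' theorem: P(H|E) = P(E|H) × P(H) / P(E)

Rearranging for P(H):
P(H) = P(H|E) × P(E) / P(E|H)
     = 0.8143 × 0.3143 / 0.9500
     = 0.25593449 / 0.9500
     = 0.2694


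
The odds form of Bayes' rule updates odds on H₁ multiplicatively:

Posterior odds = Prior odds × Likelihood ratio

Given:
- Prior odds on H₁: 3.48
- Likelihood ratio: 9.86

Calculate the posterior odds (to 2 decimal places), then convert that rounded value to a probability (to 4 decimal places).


Step 1: Calculate posterior odds
Posterior odds = Prior odds × LR
               = 3.48 × 9.86
               = 34.31

Step 2: Convert to probability
P(H₁|E) = Posterior odds / (1 + Posterior odds)
       = 34.31 / (1 + 34.31)
       = 34.31 / 35.31
       = 0.9717

The evidence increased P(H₁) from 0.7768 to 0.9717.


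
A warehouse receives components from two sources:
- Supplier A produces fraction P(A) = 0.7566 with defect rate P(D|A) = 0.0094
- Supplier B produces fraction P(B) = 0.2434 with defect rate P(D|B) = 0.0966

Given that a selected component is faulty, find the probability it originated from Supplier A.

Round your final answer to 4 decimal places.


Let A = from Supplier A, D = faulty

Given:
- P(A) = 0.7566, P(B) = 0.2434
- P(D|A) = 0.0094, P(D|B) = 0.0966

Step 1: Find P(D)
P(D) = P(D|A)P(A) + P(D|B)P(B)
     = 0.0094 × 0.7566 + 0.0966 × 0.2434
     = 0.00711204 + 0.02351244
     = 0.03062448

Step 2: Apply Bayes' theorem
P(A|D) = P(D|A)P(A) / P(D)
       = 0.00711204 / 0.03062448
       = 0.2322


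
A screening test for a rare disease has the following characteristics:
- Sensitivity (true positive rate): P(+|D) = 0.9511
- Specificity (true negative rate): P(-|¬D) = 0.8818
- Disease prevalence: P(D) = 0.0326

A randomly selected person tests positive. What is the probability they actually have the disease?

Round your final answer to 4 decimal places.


Let D = has disease, + = positive test

Given:
- P(D) = 0.0326 (prevalence)
- P(+|D) = 0.9511 (sensitivity)
- P(-|¬D) = 0.8818 (specificity)
- P(+|¬D) = 0.1182 (false positive rate = 1 - specificity)

Step 1: Find P(+)
P(+) = P(+|D)P(D) + P(+|¬D)P(¬D)
     = 0.9511 × 0.0326 + 0.1182 × 0.9674
     = 0.03100586 + 0.11434668
     = 0.14535254

Step 2: Apply Bayes' theorem for P(D|+)
P(D|+) = P(+|D)P(D) / P(+)
       = 0.03100586 / 0.14535254
       = 0.2133


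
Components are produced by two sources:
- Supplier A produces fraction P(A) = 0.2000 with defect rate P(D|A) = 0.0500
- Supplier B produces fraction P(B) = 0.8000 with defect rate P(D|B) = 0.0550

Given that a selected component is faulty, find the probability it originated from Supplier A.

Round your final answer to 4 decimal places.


Let A = from Supplier A, D = faulty

Given:
- P(A) = 0.2000, P(B) = 0.8000
- P(D|A) = 0.0500, P(D|B) = 0.0550

Step 1: Find P(D)
P(D) = P(D|A)P(A) + P(D|B)P(B)
     = 0.0500 × 0.2000 + 0.0550 × 0.8000
     = 0.01000000 + 0.04400000
     = 0.05400000

Step 2: Apply Bayes' theorem
P(A|D) = P(D|A)P(A) / P(D)
       = 0.01000000 / 0.05400000
       = 0.1852


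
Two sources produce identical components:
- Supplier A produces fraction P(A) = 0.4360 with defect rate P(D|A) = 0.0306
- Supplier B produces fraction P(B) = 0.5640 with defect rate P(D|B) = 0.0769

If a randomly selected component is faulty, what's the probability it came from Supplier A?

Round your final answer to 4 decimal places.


Let A = from Supplier A, D = faulty

Given:
- P(A) = 0.4360, P(B) = 0.5640
- P(D|A) = 0.0306, P(D|B) = 0.0769

Step 1: Find P(D)
P(D) = P(D|A)P(A) + P(D|B)P(B)
     = 0.0306 × 0.4360 + 0.0769 × 0.5640
     = 0.01334160 + 0.04337160
     = 0.05671320

Step 2: Apply Bayes' theorem
P(A|D) = P(D|A)P(A) / P(D)
       = 0.01334160 / 0.05671320
       = 0.2352
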